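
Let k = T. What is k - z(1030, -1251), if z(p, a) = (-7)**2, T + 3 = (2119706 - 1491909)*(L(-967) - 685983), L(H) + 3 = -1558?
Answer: -431638060620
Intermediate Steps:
L(H) = -1561 (L(H) = -3 - 1558 = -1561)
T = -431638060571 (T = -3 + (2119706 - 1491909)*(-1561 - 685983) = -3 + 627797*(-687544) = -3 - 431638060568 = -431638060571)
k = -431638060571
z(p, a) = 49
k - z(1030, -1251) = -431638060571 - 1*49 = -431638060571 - 49 = -431638060620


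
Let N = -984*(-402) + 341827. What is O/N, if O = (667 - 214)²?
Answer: 205209/737395 ≈ 0.27829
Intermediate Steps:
O = 205209 (O = 453² = 205209)
N = 737395 (N = 395568 + 341827 = 737395)
O/N = 205209/737395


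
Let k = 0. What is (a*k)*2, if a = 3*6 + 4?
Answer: 0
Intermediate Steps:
a = 22 (a = 18 + 4 = 22)
(a*k)*2 = (22*0)*2 = 0*2 = 0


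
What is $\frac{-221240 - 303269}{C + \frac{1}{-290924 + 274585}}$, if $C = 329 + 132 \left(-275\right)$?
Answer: $\frac{8569952551}{587730170} \approx 14.581$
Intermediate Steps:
$C = -35971$ ($C = 329 - 36300 = -35971$)
$\frac{-221240 - 303269}{C + \frac{1}{-290924 + 274585}} = \frac{-221240 - 303269}{-35971 + \frac{1}{-290924 + 274585}} = - \frac{524509}{-35971 + \frac{1}{-16339}} = - \frac{524509}{-35971 - \frac{1}{16339}} = - \frac{524509}{- \frac{587730170}{16339}} = \left(-524509\right) \left(- \frac{16339}{587730170}\right) = \frac{8569952551}{587730170}$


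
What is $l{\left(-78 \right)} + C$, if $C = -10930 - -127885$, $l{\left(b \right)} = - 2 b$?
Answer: $117111$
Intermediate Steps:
$C = 116955$ ($C = -10930 + 127885 = 116955$)
$l{\left(-78 \right)} + C = \left(-2\right) \left(-78\right) + 116955 = 156 + 116955 = 117111$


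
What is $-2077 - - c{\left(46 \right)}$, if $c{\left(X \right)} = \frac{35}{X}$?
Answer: $- \frac{95507}{46} \approx -2076.2$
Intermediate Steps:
$-2077 - - c{\left(46 \right)} = -2077 - - \frac{35}{46} = -2077 + \frac{35}{46} = - \frac{95507}{46}$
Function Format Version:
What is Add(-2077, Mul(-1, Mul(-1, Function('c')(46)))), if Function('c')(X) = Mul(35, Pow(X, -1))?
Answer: Rational(-95507, 46) ≈ -2076.2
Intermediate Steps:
Add(-2077, Mul(-1, Mul(-1, Function('c')(46)))) = Add(-2077, Mul(-1, Mul(-1, Mul(35, Pow(46, -1))))) = Add(-2077, Mul(-1, Mul(-1, Mul(35, Rational(1, 46))))) = Add(-2077, Mul(-1, Mul(-1, Rational(35, 46)))) = Add(-2077, Mul(-1, Rational(-35, 46))) = Add(-2077, Rational(35, 46)) = Rational(-95507, 46)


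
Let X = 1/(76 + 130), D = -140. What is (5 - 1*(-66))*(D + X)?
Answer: -2047569/206 ≈ -9939.7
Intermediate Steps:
X = 1/206 ≈ 0.0048544
(5 - 1*(-66))*(D + X) = (5 - 1*(-66))*(-140 + 1/206) = (5 + 66)*(-28839/206) = 71*(-28839/206) = -2047569/206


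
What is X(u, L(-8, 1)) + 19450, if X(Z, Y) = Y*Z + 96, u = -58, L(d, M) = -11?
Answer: 20184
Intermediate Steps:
X(Z, Y) = 96 + Y*Z
X(u, L(-8, 1)) + 19450 = (96 - 11*(-58)) + 19450 = (96 + 638) + 19450 = 734 + 19450 = 20184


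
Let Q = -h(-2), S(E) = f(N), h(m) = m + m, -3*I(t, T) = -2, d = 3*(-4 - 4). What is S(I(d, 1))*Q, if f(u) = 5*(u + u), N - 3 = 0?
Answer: 120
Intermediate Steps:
d = -24 (d = 3*(-8) = -24)
N = 3 (N = 3 + 0 = 3)
I(t, T) = ⅔ (I(t, T) = -⅓*(-2) = ⅔)
h(m) = 2*m
f(u) = 10*u (f(u) = 5*(2*u) = 10*u)
S(E) = 30 (S(E) = 10*3 = 30)
Q = 4 (Q = -2*(-2) = -1*(-4) = 4)
S(I(d, 1))*Q = 30*4 = 120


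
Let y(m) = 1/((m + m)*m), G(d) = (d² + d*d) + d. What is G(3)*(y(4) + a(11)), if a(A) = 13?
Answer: 8757/32 ≈ 273.66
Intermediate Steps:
G(d) = d + 2*d² (G(d) = (d² + d²) + d = 2*d² + d = d + 2*d²)
y(m) = 1/(2*m²) (y(m) = 1/(((2*m))*m) = (1/(2*m))/m = 1/(2*m²))
G(3)*(y(4) + a(11)) = (3*(1 + 2*3))*((½)/4² + 13) = (3*(1 + 6))*((½)*(1/16) + 13) = (3*7)*(1/32 + 13) = 21*(417/32) = 8757/32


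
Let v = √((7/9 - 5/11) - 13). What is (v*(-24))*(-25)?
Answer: 200*I*√13805/11 ≈ 2136.3*I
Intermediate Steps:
v = I*√13805/33 (v = √((7*(⅑) - 5*1/11) - 13) = √((7/9 - 5/11) - 13) = √(32/99 - 13) = √(-1255/99) = I*√13805/33 ≈ 3.5604*I)
(v*(-24))*(-25) = ((I*√13805/33)*(-24))*(-25) = -8*I*√13805/11*(-25) = 200*I*√13805/11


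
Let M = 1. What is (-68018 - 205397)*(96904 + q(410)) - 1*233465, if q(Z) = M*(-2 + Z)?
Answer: -26606793945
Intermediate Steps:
q(Z) = -2 + Z (q(Z) = 1*(-2 + Z) = -2 + Z)
(-68018 - 205397)*(96904 + q(410)) - 1*233465 = (-68018 - 205397)*(96904 + (-2 + 410)) - 1*233465 = -273415*(96904 + 408) - 233465 = -273415*97312 - 233465 = -26606560480 - 233465 = -26606793945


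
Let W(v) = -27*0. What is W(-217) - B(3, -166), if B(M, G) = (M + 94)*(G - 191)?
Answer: 34629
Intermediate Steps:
W(v) = 0
B(M, G) = (-191 + G)*(94 + M) (B(M, G) = (94 + M)*(-191 + G) = (-191 + G)*(94 + M))
W(-217) - B(3, -166) = 0 - (-17954 - 191*3 + 94*(-166) - 166*3) = 0 - (-17954 - 573 - 15604 - 498) = 0 - 1*(-34629) = 0 + 34629 = 34629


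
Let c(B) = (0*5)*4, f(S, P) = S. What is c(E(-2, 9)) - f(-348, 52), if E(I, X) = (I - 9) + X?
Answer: 348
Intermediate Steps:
E(I, X) = -9 + I + X (E(I, X) = (-9 + I) + X = -9 + I + X)
c(B) = 0 (c(B) = 0*4 = 0)
c(E(-2, 9)) - f(-348, 52) = 0 - 1*(-348) = 0 + 348 = 348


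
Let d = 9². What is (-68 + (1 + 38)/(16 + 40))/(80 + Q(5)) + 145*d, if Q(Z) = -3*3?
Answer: 46694351/3976 ≈ 11744.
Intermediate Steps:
Q(Z) = -9
d = 81
(-68 + (1 + 38)/(16 + 40))/(80 + Q(5)) + 145*d = (-68 + (1 + 38)/(16 + 40))/(80 - 9) + 145*81 = (-68 + 39/56)/71 + 11745 = (-68 + 39*(1/56))*(1/71) + 11745 = (-68 + 39/56)*(1/71) + 11745 = -3769/56*1/71 + 11745 = -3769/3976 + 11745 = 46694351/3976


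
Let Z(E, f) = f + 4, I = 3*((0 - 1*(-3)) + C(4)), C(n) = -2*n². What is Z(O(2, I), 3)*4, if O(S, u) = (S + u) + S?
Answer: 28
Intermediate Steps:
I = -87 (I = 3*((0 - 1*(-3)) - 2*4²) = 3*((0 + 3) - 2*16) = 3*(3 - 32) = 3*(-29) = -87)
O(S, u) = u + 2*S
Z(E, f) = 4 + f
Z(O(2, I), 3)*4 = (4 + 3)*4 = 7*4 = 28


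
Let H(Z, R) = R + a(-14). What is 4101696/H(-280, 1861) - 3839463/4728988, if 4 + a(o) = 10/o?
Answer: 67864104081657/30724235036 ≈ 2208.8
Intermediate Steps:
a(o) = -4 + 10/o
H(Z, R) = -33/7 + R (H(Z, R) = R + (-4 + 10/(-14)) = R + (-4 + 10*(-1/14)) = R + (-4 - 5/7) = R - 33/7 = -33/7 + R)
4101696/H(-280, 1861) - 3839463/4728988 = 4101696/(-33/7 + 1861) - 3839463/4728988 = 4101696/(12994/7) - 3839463*1/4728988 = 4101696*(7/12994) - 3839463/4728988 = 14355936/6497 - 3839463/4728988 = 67864104081657/30724235036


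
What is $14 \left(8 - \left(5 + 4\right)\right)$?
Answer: $-14$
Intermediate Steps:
$14 \left(8 - \left(5 + 4\right)\right) = 14 \left(8 - 9\right) = 14 \left(-1\right) = -14$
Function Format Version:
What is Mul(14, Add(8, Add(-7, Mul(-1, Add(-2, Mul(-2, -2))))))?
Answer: -14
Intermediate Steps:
Mul(14, Add(8, Add(-7, Mul(-1, Add(-2, Mul(-2, -2)))))) = Mul(14, Add(8, Add(-7, Mul(-1, Add(-2, 4))))) = Mul(14, Add(8, Add(-7, Mul(-1, 2)))) = Mul(14, Add(8, Add(-7, -2))) = Mul(14, Add(8, -9)) = Mul(14, -1) = -14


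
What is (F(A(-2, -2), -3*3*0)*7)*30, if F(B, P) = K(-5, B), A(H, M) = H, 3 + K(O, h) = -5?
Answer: -1680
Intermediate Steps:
K(O, h) = -8 (K(O, h) = -3 - 5 = -8)
F(B, P) = -8
(F(A(-2, -2), -3*3*0)*7)*30 = -8*7*30 = -56*30 = -1680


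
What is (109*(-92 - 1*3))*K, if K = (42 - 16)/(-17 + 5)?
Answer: 134615/6 ≈ 22436.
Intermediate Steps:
K = -13/6 (K = 26/(-12) = 26*(-1/12) = -13/6 ≈ -2.1667)
(109*(-92 - 1*3))*K = (109*(-92 - 1*3))*(-13/6) = (109*(-92 - 3))*(-13/6) = (109*(-95))*(-13/6) = -10355*(-13/6) = 134615/6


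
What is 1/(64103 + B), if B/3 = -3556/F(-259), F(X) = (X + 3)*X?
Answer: 2368/151795523 ≈ 1.5600e-5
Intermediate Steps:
F(X) = X*(3 + X) (F(X) = (3 + X)*X = X*(3 + X))
B = -381/2368 (B = 3*(-3556*(-1/(259*(3 - 259)))) = 3*(-3556/((-259*(-256)))) = 3*(-3556/66304) = 3*(-3556*1/66304) = 3*(-127/2368) = -381/2368 ≈ -0.16090)
1/(64103 + B) = 1/(64103 - 381/2368) = 1/(151795523/2368) = 2368/151795523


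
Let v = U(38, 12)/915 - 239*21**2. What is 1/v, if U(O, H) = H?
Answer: -305/32146691 ≈ -9.4878e-6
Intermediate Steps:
v = -32146691/305 (v = 12/915 - 239*21**2 = 12*(1/915) - 239*441 = 4/305 - 105399 = -32146691/305 ≈ -1.0540e+5)
1/v = 1/(-32146691/305) = -305/32146691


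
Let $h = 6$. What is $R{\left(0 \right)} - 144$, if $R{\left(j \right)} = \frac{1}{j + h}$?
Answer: $- \frac{863}{6} \approx -143.83$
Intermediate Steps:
$R{\left(j \right)} = \frac{1}{6 + j}$ ($R{\left(j \right)} = \frac{1}{j + 6} = \frac{1}{6 + j}$)
$R{\left(0 \right)} - 144 = \frac{1}{6 + 0} - 144 = \frac{1}{6} - 144 = - \frac{863}{6}$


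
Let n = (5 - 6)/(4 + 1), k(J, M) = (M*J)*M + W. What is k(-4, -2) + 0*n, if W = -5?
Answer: -21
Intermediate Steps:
k(J, M) = -5 + J*M² (k(J, M) = (M*J)*M - 5 = (J*M)*M - 5 = J*M² - 5 = -5 + J*M²)
n = -⅕ (n = -1/5 = -1*⅕ = -⅕ ≈ -0.20000)
k(-4, -2) + 0*n = (-5 - 4*(-2)²) + 0*(-⅕) = (-5 - 4*4) + 0 = (-5 - 16) + 0 = -21 + 0 = -21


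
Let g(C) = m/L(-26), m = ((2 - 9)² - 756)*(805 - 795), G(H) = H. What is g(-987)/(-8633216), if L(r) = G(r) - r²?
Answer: -3535/3030258816 ≈ -1.1666e-6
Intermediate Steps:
m = -7070 (m = ((-7)² - 756)*10 = (49 - 756)*10 = -707*10 = -7070)
L(r) = r - r²
g(C) = 3535/351 (g(C) = -7070*(-1/(26*(1 - 1*(-26)))) = -7070*(-1/(26*(1 + 26))) = -7070/((-26*27)) = -7070/(-702) = -7070*(-1/702) = 3535/351)
g(-987)/(-8633216) = (3535/351)/(-8633216) = (3535/351)*(-1/8633216) = -3535/3030258816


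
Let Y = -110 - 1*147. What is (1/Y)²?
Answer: 1/66049 ≈ 1.5140e-5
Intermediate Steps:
Y = -257 (Y = -110 - 147 = -257)
(1/Y)² = (1/(-257))² = (-1/257)² = 1/66049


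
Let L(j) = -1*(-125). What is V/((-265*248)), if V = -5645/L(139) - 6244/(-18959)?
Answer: 21248611/31149637000 ≈ 0.00068215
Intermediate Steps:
L(j) = 125
V = -21248611/473975 (V = -5645/125 - 6244/(-18959) = -5645*1/125 - 6244*(-1/18959) = -1129/25 + 6244/18959 = -21248611/473975 ≈ -44.831)
V/((-265*248)) = -21248611/(473975*((-265*248))) = -21248611/473975/(-65720) = -21248611/473975*(-1/65720) = 21248611/31149637000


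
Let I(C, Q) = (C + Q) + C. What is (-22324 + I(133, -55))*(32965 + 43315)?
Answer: -1686779640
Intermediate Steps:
I(C, Q) = Q + 2*C
(-22324 + I(133, -55))*(32965 + 43315) = (-22324 + (-55 + 2*133))*(32965 + 43315) = (-22324 + (-55 + 266))*76280 = (-22324 + 211)*76280 = -22113*76280 = -1686779640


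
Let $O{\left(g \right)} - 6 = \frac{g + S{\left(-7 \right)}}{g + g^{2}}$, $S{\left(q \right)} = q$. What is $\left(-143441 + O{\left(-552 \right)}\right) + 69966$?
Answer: $- \frac{22345743847}{304152} \approx -73469.0$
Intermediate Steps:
$O{\left(g \right)} = 6 + \frac{-7 + g}{g + g^{2}}$ ($O{\left(g \right)} = 6 + \frac{g - 7}{g + g^{2}} = 6 + \frac{-7 + g}{g + g^{2}}$)
$\left(-143441 + O{\left(-552 \right)}\right) + 69966 = \left(-143441 + \frac{-7 + 6 \left(-552\right)^{2} + 7 \left(-552\right)}{\left(-552\right) \left(1 - 552\right)}\right) + 69966 = \left(-143441 - \frac{-7 + 6 \cdot 304704 - 3864}{552 \left(-551\right)}\right) + 69966 = \left(-143441 - - \frac{-7 + 1828224 - 3864}{304152}\right) + 69966 = \left(-143441 - \left(- \frac{1}{304152}\right) 1824353\right) + 69966 = \left(-143441 + \frac{1824353}{304152}\right) + 69966 = - \frac{43626042679}{304152} + 69966 = - \frac{22345743847}{304152}$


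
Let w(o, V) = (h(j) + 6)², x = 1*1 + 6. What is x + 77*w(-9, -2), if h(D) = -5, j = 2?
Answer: 84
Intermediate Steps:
x = 7 (x = 1 + 6 = 7)
w(o, V) = 1 (w(o, V) = (-5 + 6)² = 1² = 1)
x + 77*w(-9, -2) = 7 + 77*1 = 7 + 77 = 84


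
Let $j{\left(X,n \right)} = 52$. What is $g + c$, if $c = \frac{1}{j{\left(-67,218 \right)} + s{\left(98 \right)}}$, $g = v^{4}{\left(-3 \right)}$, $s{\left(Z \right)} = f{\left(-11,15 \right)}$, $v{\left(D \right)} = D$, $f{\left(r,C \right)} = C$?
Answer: $\frac{5428}{67} \approx 81.015$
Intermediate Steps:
$s{\left(Z \right)} = 15$
$g = 81$ ($g = \left(-3\right)^{4} = 81$)
$c = \frac{1}{67}$ ($c = \frac{1}{52 + 15} = \frac{1}{67} \approx 0.014925$)
$g + c = 81 + \frac{1}{67} = \frac{5428}{67}$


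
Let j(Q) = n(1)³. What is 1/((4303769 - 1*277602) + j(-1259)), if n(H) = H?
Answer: 1/4026168 ≈ 2.4838e-7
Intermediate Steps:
j(Q) = 1 (j(Q) = 1³ = 1)
1/((4303769 - 1*277602) + j(-1259)) = 1/((4303769 - 1*277602) + 1) = 1/((4303769 - 277602) + 1) = 1/(4026167 + 1) = 1/4026168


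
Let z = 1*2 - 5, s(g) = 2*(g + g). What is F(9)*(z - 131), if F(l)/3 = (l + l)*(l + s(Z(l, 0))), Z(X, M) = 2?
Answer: -123012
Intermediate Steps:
s(g) = 4*g (s(g) = 2*(2*g) = 4*g)
z = -3 (z = 2 - 5 = -3)
F(l) = 6*l*(8 + l) (F(l) = 3*((l + l)*(l + 4*2)) = 3*((2*l)*(l + 8)) = 3*((2*l)*(8 + l)) = 3*(2*l*(8 + l)) = 6*l*(8 + l))
F(9)*(z - 131) = (6*9*(8 + 9))*(-3 - 131) = (6*9*17)*(-134) = 918*(-134) = -123012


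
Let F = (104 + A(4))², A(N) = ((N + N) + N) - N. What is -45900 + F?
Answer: -33356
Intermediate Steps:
A(N) = 2*N (A(N) = (2*N + N) - N = 3*N - N = 2*N)
F = 12544 (F = (104 + 2*4)² = (104 + 8)² = 112² = 12544)
-45900 + F = -45900 + 12544 = -33356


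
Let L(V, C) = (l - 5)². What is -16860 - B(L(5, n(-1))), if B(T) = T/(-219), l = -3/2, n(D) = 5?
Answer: -14769191/876 ≈ -16860.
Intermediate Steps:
l = -3/2 (l = -3*½ = -3/2 ≈ -1.5000)
L(V, C) = 169/4 (L(V, C) = (-3/2 - 5)² = (-13/2)² = 169/4)
B(T) = -T/219 (B(T) = T*(-1/219) = -T/219)
-16860 - B(L(5, n(-1))) = -16860 - (-1)*169/(219*4) = -16860 - 1*(-169/876) = -16860 + 169/876 = -14769191/876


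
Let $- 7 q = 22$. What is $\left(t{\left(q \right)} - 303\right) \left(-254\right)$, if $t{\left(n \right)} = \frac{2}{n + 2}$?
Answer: $\frac{154813}{2} \approx 77407.0$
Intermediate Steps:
$q = - \frac{22}{7}$ ($q = \left(- \frac{1}{7}\right) 22 = - \frac{22}{7} \approx -3.1429$)
$t{\left(n \right)} = \frac{2}{2 + n}$
$\left(t{\left(q \right)} - 303\right) \left(-254\right) = \left(\frac{2}{2 - \frac{22}{7}} - 303\right) \left(-254\right) = \left(\frac{2}{- \frac{8}{7}} - 303\right) \left(-254\right) = \left(2 \left(- \frac{7}{8}\right) - 303\right) \left(-254\right) = \left(- \frac{7}{4} - 303\right) \left(-254\right) = \left(- \frac{1219}{4}\right) \left(-254\right) = \frac{154813}{2}$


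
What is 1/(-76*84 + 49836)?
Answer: 1/43452 ≈ 2.3014e-5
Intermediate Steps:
1/(-76*84 + 49836) = 1/(-6384 + 49836) = 1/43452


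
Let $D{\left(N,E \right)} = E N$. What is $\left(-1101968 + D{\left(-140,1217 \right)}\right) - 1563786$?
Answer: $-2836134$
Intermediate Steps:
$\left(-1101968 + D{\left(-140,1217 \right)}\right) - 1563786 = \left(-1101968 + 1217 \left(-140\right)\right) - 1563786 = \left(-1101968 - 170380\right) - 1563786 = -1272348 - 1563786 = -2836134$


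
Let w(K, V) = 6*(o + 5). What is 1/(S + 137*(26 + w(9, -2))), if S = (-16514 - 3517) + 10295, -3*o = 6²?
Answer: -1/11928 ≈ -8.3836e-5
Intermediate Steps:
o = -12 (o = -⅓*6² = -⅓*36 = -12)
S = -9736 (S = -20031 + 10295 = -9736)
w(K, V) = -42 (w(K, V) = 6*(-12 + 5) = 6*(-7) = -42)
1/(S + 137*(26 + w(9, -2))) = 1/(-9736 + 137*(26 - 42)) = 1/(-9736 + 137*(-16)) = 1/(-9736 - 2192) = 1/(-11928) = -1/11928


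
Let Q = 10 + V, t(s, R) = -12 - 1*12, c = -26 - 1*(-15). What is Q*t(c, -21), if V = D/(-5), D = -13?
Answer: -1512/5 ≈ -302.40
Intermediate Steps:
c = -11 (c = -26 + 15 = -11)
t(s, R) = -24 (t(s, R) = -12 - 12 = -24)
V = 13/5 (V = -13/(-5) = -13*(-1/5) = 13/5 ≈ 2.6000)
Q = 63/5 (Q = 10 + 13/5 = 63/5 ≈ 12.600)
Q*t(c, -21) = (63/5)*(-24) = -1512/5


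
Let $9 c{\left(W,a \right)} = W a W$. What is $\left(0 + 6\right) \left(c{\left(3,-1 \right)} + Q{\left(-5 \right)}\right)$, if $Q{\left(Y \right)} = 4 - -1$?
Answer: $24$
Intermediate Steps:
$Q{\left(Y \right)} = 5$ ($Q{\left(Y \right)} = 4 + 1 = 5$)
$c{\left(W,a \right)} = \frac{a W^{2}}{9}$ ($c{\left(W,a \right)} = \frac{W a W}{9} = \frac{a W^{2}}{9}$)
$\left(0 + 6\right) \left(c{\left(3,-1 \right)} + Q{\left(-5 \right)}\right) = \left(0 + 6\right) \left(\frac{1}{9} \left(-1\right) 3^{2} + 5\right) = 6 \left(\frac{1}{9} \left(-1\right) 9 + 5\right) = 6 \left(-1 + 5\right) = 6 \cdot 4 = 24$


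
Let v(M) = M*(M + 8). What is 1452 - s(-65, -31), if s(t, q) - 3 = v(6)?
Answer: 1365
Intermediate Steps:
v(M) = M*(8 + M)
s(t, q) = 87 (s(t, q) = 3 + 6*(8 + 6) = 3 + 6*14 = 3 + 84 = 87)
1452 - s(-65, -31) = 1452 - 1*87 = 1452 - 87 = 1365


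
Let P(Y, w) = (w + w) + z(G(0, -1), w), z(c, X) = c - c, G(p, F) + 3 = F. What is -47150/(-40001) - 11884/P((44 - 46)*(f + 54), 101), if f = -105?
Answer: -232923792/4040101 ≈ -57.653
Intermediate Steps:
G(p, F) = -3 + F
z(c, X) = 0
P(Y, w) = 2*w (P(Y, w) = (w + w) + 0 = 2*w + 0 = 2*w)
-47150/(-40001) - 11884/P((44 - 46)*(f + 54), 101) = -47150/(-40001) - 11884/(2*101) = -47150*(-1/40001) - 11884/202 = 47150/40001 - 11884*1/202 = 47150/40001 - 5942/101 = -232923792/4040101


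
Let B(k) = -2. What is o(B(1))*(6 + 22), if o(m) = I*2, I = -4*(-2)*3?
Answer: 1344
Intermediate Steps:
I = 24 (I = 8*3 = 24)
o(m) = 48 (o(m) = 24*2 = 48)
o(B(1))*(6 + 22) = 48*(6 + 22) = 48*28 = 1344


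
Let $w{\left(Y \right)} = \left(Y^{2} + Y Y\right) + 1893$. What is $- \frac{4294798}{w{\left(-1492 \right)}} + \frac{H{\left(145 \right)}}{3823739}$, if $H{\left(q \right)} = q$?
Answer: $- \frac{16421540776677}{17031013804519} \approx -0.96421$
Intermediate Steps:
$w{\left(Y \right)} = 1893 + 2 Y^{2}$ ($w{\left(Y \right)} = \left(Y^{2} + Y^{2}\right) + 1893 = 2 Y^{2} + 1893 = 1893 + 2 Y^{2}$)
$- \frac{4294798}{w{\left(-1492 \right)}} + \frac{H{\left(145 \right)}}{3823739} = - \frac{4294798}{1893 + 2 \left(-1492\right)^{2}} + \frac{145}{3823739} = - \frac{4294798}{1893 + 2 \cdot 2226064} + 145 \cdot \frac{1}{3823739} = - \frac{4294798}{1893 + 4452128} + \frac{145}{3823739} = - \frac{4294798}{4454021} + \frac{145}{3823739} = - \frac{16421540776677}{17031013804519}$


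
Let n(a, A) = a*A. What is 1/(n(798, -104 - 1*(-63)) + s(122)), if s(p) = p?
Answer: -1/32596 ≈ -3.0679e-5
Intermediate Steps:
n(a, A) = A*a
1/(n(798, -104 - 1*(-63)) + s(122)) = 1/((-104 - 1*(-63))*798 + 122) = 1/((-104 + 63)*798 + 122) = 1/(-41*798 + 122) = 1/(-32718 + 122) = 1/(-32596) = -1/32596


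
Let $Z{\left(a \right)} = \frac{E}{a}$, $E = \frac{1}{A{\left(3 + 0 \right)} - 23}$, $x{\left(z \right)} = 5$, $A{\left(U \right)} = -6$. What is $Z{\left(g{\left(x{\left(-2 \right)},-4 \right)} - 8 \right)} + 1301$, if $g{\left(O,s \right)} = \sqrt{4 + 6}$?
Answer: $\frac{1018687}{783} + \frac{\sqrt{10}}{1566} \approx 1301.0$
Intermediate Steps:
$g{\left(O,s \right)} = \sqrt{10}$
$E = - \frac{1}{29}$ ($E = \frac{1}{-6 - 23} = \frac{1}{-29} = - \frac{1}{29} \approx -0.034483$)
$Z{\left(a \right)} = - \frac{1}{29 a}$
$Z{\left(g{\left(x{\left(-2 \right)},-4 \right)} - 8 \right)} + 1301 = - \frac{1}{29 \left(\sqrt{10} - 8\right)} + 1301 = - \frac{1}{29 \left(-8 + \sqrt{10}\right)} + 1301 = 1301 - \frac{1}{29 \left(-8 + \sqrt{10}\right)}$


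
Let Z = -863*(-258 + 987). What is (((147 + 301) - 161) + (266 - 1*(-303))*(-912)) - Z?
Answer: 110486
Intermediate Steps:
Z = -629127 (Z = -863*729 = -629127)
(((147 + 301) - 161) + (266 - 1*(-303))*(-912)) - Z = (((147 + 301) - 161) + (266 - 1*(-303))*(-912)) - 1*(-629127) = ((448 - 161) + (266 + 303)*(-912)) + 629127 = (287 + 569*(-912)) + 629127 = (287 - 518928) + 629127 = -518641 + 629127 = 110486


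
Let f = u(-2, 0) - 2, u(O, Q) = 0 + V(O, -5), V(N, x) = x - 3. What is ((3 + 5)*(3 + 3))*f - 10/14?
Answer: -3365/7 ≈ -480.71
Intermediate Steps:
V(N, x) = -3 + x
u(O, Q) = -8 (u(O, Q) = 0 + (-3 - 5) = 0 - 8 = -8)
f = -10 (f = -8 - 2 = -10)
((3 + 5)*(3 + 3))*f - 10/14 = ((3 + 5)*(3 + 3))*(-10) - 10/14 = (8*6)*(-10) + (1/14)*(-10) = 48*(-10) - 5/7 = -480 - 5/7 = -3365/7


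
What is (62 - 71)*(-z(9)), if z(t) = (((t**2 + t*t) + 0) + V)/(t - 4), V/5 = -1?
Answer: 1413/5 ≈ 282.60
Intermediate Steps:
V = -5 (V = 5*(-1) = -5)
z(t) = (-5 + 2*t**2)/(-4 + t) (z(t) = (((t**2 + t*t) + 0) - 5)/(t - 4) = (((t**2 + t**2) + 0) - 5)/(-4 + t) = ((2*t**2 + 0) - 5)/(-4 + t) = (2*t**2 - 5)/(-4 + t) = (-5 + 2*t**2)/(-4 + t))
(62 - 71)*(-z(9)) = (62 - 71)*(-(-5 + 2*9**2)/(-4 + 9)) = -(-9)*(-5 + 2*81)/5 = -(-9)*(-5 + 162)/5 = -(-9)*(1/5)*157 = -(-9)*157/5 = -9*(-157/5) = 1413/5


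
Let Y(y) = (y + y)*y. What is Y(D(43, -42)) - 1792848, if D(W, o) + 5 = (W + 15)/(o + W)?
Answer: -1787230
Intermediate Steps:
D(W, o) = -5 + (15 + W)/(W + o) (D(W, o) = -5 + (W + 15)/(o + W) = -5 + (15 + W)/(W + o))
Y(y) = 2*y**2 (Y(y) = (2*y)*y = 2*y**2)
Y(D(43, -42)) - 1792848 = 2*((15 - 5*(-42) - 4*43)/(43 - 42))**2 - 1792848 = 2*((15 + 210 - 172)/1)**2 - 1792848 = 2*(1*53)**2 - 1792848 = 2*53**2 - 1792848 = 2*2809 - 1792848 = 5618 - 1792848 = -1787230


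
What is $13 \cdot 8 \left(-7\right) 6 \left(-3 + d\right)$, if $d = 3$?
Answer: $0$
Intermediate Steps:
$13 \cdot 8 \left(-7\right) 6 \left(-3 + d\right) = 13 \cdot 8 \left(-7\right) 6 \left(-3 + 3\right) = 13 \left(- 56 \cdot 6 \cdot 0\right) = 13 \left(\left(-56\right) 0\right) = 13 \cdot 0 = 0$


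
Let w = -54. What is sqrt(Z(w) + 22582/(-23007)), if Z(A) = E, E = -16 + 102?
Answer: 2*sqrt(11250538035)/23007 ≈ 9.2206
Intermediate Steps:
E = 86
Z(A) = 86
sqrt(Z(w) + 22582/(-23007)) = sqrt(86 + 22582/(-23007)) = sqrt(86 + 22582*(-1/23007)) = sqrt(86 - 22582/23007) = sqrt(1956020/23007) = 2*sqrt(11250538035)/23007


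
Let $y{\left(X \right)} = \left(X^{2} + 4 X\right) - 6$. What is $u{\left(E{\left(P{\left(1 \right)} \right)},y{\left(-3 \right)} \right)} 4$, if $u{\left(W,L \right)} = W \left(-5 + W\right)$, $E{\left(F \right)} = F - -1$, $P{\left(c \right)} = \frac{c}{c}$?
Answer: $-24$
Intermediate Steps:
$y{\left(X \right)} = -6 + X^{2} + 4 X$
$P{\left(c \right)} = 1$
$E{\left(F \right)} = 1 + F$ ($E{\left(F \right)} = F + 1 = 1 + F$)
$u{\left(E{\left(P{\left(1 \right)} \right)},y{\left(-3 \right)} \right)} 4 = \left(1 + 1\right) \left(-5 + \left(1 + 1\right)\right) 4 = 2 \left(-5 + 2\right) 4 = 2 \left(-3\right) 4 = \left(-6\right) 4 = -24$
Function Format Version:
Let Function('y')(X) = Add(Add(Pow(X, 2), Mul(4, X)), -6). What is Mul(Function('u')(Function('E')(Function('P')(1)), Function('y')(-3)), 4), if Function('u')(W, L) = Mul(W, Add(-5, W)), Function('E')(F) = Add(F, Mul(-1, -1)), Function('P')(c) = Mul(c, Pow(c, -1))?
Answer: -24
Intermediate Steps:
Function('y')(X) = Add(-6, Pow(X, 2), Mul(4, X))
Function('P')(c) = 1
Function('E')(F) = Add(1, F) (Function('E')(F) = Add(F, 1) = Add(1, F))
Mul(Function('u')(Function('E')(Function('P')(1)), Function('y')(-3)), 4) = Mul(Mul(Add(1, 1), Add(-5, Add(1, 1))), 4) = Mul(Mul(2, Add(-5, 2)), 4) = Mul(Mul(2, -3), 4) = Mul(-6, 4) = -24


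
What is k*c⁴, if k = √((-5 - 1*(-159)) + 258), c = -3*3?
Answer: 13122*√103 ≈ 1.3317e+5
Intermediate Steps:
c = -9
k = 2*√103 (k = √((-5 + 159) + 258) = √(154 + 258) = √412 = 2*√103 ≈ 20.298)
k*c⁴ = (2*√103)*(-9)⁴ = (2*√103)*6561 = 13122*√103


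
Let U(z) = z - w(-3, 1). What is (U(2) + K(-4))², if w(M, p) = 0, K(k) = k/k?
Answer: 9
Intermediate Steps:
K(k) = 1
U(z) = z (U(z) = z - 1*0 = z + 0 = z)
(U(2) + K(-4))² = (2 + 1)² = 3² = 9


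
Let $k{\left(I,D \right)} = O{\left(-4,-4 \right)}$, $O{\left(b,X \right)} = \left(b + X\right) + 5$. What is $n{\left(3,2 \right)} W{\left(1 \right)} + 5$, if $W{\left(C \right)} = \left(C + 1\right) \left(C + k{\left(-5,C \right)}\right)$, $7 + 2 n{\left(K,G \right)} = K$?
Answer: $13$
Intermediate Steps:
$O{\left(b,X \right)} = 5 + X + b$ ($O{\left(b,X \right)} = \left(X + b\right) + 5 = 5 + X + b$)
$k{\left(I,D \right)} = -3$ ($k{\left(I,D \right)} = 5 - 4 - 4 = -3$)
$n{\left(K,G \right)} = - \frac{7}{2} + \frac{K}{2}$
$W{\left(C \right)} = \left(1 + C\right) \left(-3 + C\right)$ ($W{\left(C \right)} = \left(C + 1\right) \left(C - 3\right) = \left(1 + C\right) \left(-3 + C\right)$)
$n{\left(3,2 \right)} W{\left(1 \right)} + 5 = \left(- \frac{7}{2} + \frac{1}{2} \cdot 3\right) \left(-3 + 1^{2} - 2\right) + 5 = \left(- \frac{7}{2} + \frac{3}{2}\right) \left(-3 + 1 - 2\right) + 5 = \left(-2\right) \left(-4\right) + 5 = 8 + 5 = 13$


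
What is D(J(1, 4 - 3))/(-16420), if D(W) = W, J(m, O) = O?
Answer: -1/16420 ≈ -6.0901e-5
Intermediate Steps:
D(J(1, 4 - 3))/(-16420) = (4 - 3)/(-16420) = 1*(-1/16420) = -1/16420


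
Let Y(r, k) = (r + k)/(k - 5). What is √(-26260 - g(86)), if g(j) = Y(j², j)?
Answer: I*√2134542/9 ≈ 162.33*I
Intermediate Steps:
Y(r, k) = (k + r)/(-5 + k)
g(j) = (j + j²)/(-5 + j)
√(-26260 - g(86)) = √(-26260 - 86*(1 + 86)/(-5 + 86)) = √(-26260 - 86*87/81) = √(-26260 - 1*2494/27) = √(-26260 - 2494/27) = √(-711514/27) = I*√2134542/9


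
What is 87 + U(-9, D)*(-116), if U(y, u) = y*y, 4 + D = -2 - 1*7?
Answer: -9309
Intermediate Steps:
D = -13 (D = -4 + (-2 - 1*7) = -4 + (-2 - 7) = -4 - 9 = -13)
U(y, u) = y**2
87 + U(-9, D)*(-116) = 87 + (-9)**2*(-116) = 87 + 81*(-116) = 87 - 9396 = -9309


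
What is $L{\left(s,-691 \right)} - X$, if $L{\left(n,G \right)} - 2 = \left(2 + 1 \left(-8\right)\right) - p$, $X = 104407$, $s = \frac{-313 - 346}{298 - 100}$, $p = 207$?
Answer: $-104618$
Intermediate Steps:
$s = - \frac{659}{198} \approx -3.3283$
$L{\left(n,G \right)} = -211$ ($L{\left(n,G \right)} = 2 + \left(\left(2 + 1 \left(-8\right)\right) - 207\right) = 2 + \left(\left(2 - 8\right) - 207\right) = 2 - 213 = -211$)
$L{\left(s,-691 \right)} - X = -211 - 104407 = -104618$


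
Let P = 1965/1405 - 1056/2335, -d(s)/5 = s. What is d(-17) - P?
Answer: 55150556/656135 ≈ 84.054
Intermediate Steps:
d(s) = -5*s
P = 620919/656135 (P = 1965*(1/1405) - 1056*1/2335 = 393/281 - 1056/2335 = 620919/656135 ≈ 0.94633)
d(-17) - P = -5*(-17) - 1*620919/656135 = 85 - 620919/656135 = 55150556/656135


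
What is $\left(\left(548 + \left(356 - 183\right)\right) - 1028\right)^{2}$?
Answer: $94249$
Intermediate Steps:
$\left(\left(548 + \left(356 - 183\right)\right) - 1028\right)^{2} = \left(\left(548 + 173\right) - 1028\right)^{2} = \left(721 - 1028\right)^{2} = \left(-307\right)^{2} = 94249$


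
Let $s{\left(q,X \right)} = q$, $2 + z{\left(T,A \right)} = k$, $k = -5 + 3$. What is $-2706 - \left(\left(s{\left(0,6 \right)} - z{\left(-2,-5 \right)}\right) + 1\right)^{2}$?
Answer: $-2731$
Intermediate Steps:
$k = -2$
$z{\left(T,A \right)} = -4$ ($z{\left(T,A \right)} = -2 - 2 = -4$)
$-2706 - \left(\left(s{\left(0,6 \right)} - z{\left(-2,-5 \right)}\right) + 1\right)^{2} = -2706 - \left(\left(0 - -4\right) + 1\right)^{2} = -2706 - \left(\left(0 + 4\right) + 1\right)^{2} = -2706 - \left(4 + 1\right)^{2} = -2706 - 5^{2} = -2706 - 25 = -2731$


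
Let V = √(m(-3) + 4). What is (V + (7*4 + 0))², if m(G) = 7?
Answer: (28 + √11)² ≈ 980.73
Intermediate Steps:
V = √11 (V = √(7 + 4) = √11 ≈ 3.3166)
(V + (7*4 + 0))² = (√11 + (7*4 + 0))² = (√11 + (28 + 0))² = (√11 + 28)² = (28 + √11)²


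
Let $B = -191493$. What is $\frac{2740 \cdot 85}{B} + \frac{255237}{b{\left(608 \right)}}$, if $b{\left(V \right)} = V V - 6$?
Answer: $- \frac{37217249359}{70786919394} \approx -0.52576$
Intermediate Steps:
$b{\left(V \right)} = -6 + V^{2}$ ($b{\left(V \right)} = V^{2} - 6 = -6 + V^{2}$)
$\frac{2740 \cdot 85}{B} + \frac{255237}{b{\left(608 \right)}} = \frac{2740 \cdot 85}{-191493} + \frac{255237}{-6 + 608^{2}} = 232900 \left(- \frac{1}{191493}\right) + \frac{255237}{-6 + 369664} = - \frac{232900}{191493} + \frac{255237}{369658} = - \frac{37217249359}{70786919394}$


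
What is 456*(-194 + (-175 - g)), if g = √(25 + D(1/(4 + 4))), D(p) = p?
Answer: -168264 - 114*√402 ≈ -1.7055e+5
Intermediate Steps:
g = √402/4 (g = √(25 + 1/(4 + 4)) = √(25 + 1/8) = √(25 + 1*(⅛)) = √(25 + ⅛) = √(201/8) = √402/4 ≈ 5.0125)
456*(-194 + (-175 - g)) = 456*(-194 + (-175 - √402/4)) = 456*(-369 - √402/4) = -168264 - 114*√402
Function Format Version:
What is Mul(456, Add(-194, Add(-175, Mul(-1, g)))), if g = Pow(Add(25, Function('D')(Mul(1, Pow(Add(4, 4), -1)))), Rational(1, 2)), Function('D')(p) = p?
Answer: Add(-168264, Mul(-114, Pow(402, Rational(1, 2)))) ≈ -1.7055e+5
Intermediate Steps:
g = Mul(Rational(1, 4), Pow(402, Rational(1, 2))) (g = Pow(Add(25, Mul(1, Pow(Add(4, 4), -1))), Rational(1, 2)) = Pow(Add(25, Mul(1, Pow(8, -1))), Rational(1, 2)) = Pow(Add(25, Mul(1, Rational(1, 8))), Rational(1, 2)) = Pow(Add(25, Rational(1, 8)), Rational(1, 2)) = Pow(Rational(201, 8), Rational(1, 2)) = Mul(Rational(1, 4), Pow(402, Rational(1, 2))) ≈ 5.0125)
Mul(456, Add(-194, Add(-175, Mul(-1, g)))) = Mul(456, Add(-194, Add(-175, Mul(-1, Mul(Rational(1, 4), Pow(402, Rational(1, 2))))))) = Mul(456, Add(-194, Add(-175, Mul(Rational(-1, 4), Pow(402, Rational(1, 2)))))) = Mul(456, Add(-369, Mul(Rational(-1, 4), Pow(402, Rational(1, 2))))) = Add(-168264, Mul(-114, Pow(402, Rational(1, 2))))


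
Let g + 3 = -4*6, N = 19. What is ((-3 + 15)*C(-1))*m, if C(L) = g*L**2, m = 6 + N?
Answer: -8100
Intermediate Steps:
g = -27 (g = -3 - 4*6 = -3 - 24 = -27)
m = 25 (m = 6 + 19 = 25)
C(L) = -27*L**2
((-3 + 15)*C(-1))*m = ((-3 + 15)*(-27*(-1)**2))*25 = (12*(-27*1))*25 = (12*(-27))*25 = -324*25 = -8100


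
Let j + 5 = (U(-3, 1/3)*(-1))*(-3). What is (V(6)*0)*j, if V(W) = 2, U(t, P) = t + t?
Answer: 0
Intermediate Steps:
U(t, P) = 2*t
j = -23 (j = -5 + ((2*(-3))*(-1))*(-3) = -5 - 6*(-1)*(-3) = -5 + 6*(-3) = -5 - 18 = -23)
(V(6)*0)*j = (2*0)*(-23) = 0*(-23) = 0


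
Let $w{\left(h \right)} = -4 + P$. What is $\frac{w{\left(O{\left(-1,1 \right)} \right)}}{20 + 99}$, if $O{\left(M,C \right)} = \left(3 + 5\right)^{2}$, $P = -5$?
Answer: $- \frac{9}{119} \approx -0.07563$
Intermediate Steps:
$O{\left(M,C \right)} = 64$ ($O{\left(M,C \right)} = 8^{2} = 64$)
$w{\left(h \right)} = -9$ ($w{\left(h \right)} = -4 - 5 = -9$)
$\frac{w{\left(O{\left(-1,1 \right)} \right)}}{20 + 99} = \frac{1}{20 + 99} \left(-9\right) = \frac{1}{119} \left(-9\right) = - \frac{9}{119}$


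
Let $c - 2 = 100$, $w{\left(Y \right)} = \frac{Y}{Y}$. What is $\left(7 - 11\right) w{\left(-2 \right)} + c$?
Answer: $98$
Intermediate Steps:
$w{\left(Y \right)} = 1$
$c = 102$ ($c = 2 + 100 = 102$)
$\left(7 - 11\right) w{\left(-2 \right)} + c = \left(7 - 11\right) 1 + 102 = \left(-4\right) 1 + 102 = -4 + 102 = 98$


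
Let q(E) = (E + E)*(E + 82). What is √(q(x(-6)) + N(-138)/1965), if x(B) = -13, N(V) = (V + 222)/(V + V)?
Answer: I*√3664403233215/45195 ≈ 42.356*I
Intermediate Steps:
N(V) = (222 + V)/(2*V) (N(V) = (222 + V)/((2*V)) = (222 + V)*(1/(2*V)) = (222 + V)/(2*V))
q(E) = 2*E*(82 + E) (q(E) = (2*E)*(82 + E) = 2*E*(82 + E))
√(q(x(-6)) + N(-138)/1965) = √(2*(-13)*(82 - 13) + ((½)*(222 - 138)/(-138))/1965) = √(2*(-13)*69 + ((½)*(-1/138)*84)*(1/1965)) = √(-1794 - 7/23*1/1965) = √(-1794 - 7/45195) = √(-81079837/45195) = I*√3664403233215/45195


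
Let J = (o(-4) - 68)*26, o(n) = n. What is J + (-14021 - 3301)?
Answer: -19194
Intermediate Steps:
J = -1872 (J = (-4 - 68)*26 = -72*26 = -1872)
J + (-14021 - 3301) = -1872 + (-14021 - 3301) = -1872 - 17322 = -19194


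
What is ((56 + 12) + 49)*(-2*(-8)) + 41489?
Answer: 43361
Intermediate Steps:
((56 + 12) + 49)*(-2*(-8)) + 41489 = (68 + 49)*16 + 41489 = 117*16 + 41489 = 1872 + 41489 = 43361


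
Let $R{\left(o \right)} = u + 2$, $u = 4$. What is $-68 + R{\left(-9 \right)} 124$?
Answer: $676$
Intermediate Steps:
$R{\left(o \right)} = 6$ ($R{\left(o \right)} = 4 + 2 = 6$)
$-68 + R{\left(-9 \right)} 124 = -68 + 6 \cdot 124 = -68 + 744 = 676$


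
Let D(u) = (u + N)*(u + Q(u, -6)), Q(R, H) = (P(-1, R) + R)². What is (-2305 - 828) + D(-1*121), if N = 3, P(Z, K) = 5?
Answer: -1576663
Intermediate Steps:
Q(R, H) = (5 + R)²
D(u) = (3 + u)*(u + (5 + u)²) (D(u) = (u + 3)*(u + (5 + u)²) = (3 + u)*(u + (5 + u)²))
(-2305 - 828) + D(-1*121) = (-2305 - 828) + (75 + (-1*121)³ + 14*(-1*121)² + 58*(-1*121)) = -3133 + (75 + (-121)³ + 14*(-121)² + 58*(-121)) = -3133 + (75 - 1771561 + 14*14641 - 7018) = -3133 + (75 - 1771561 + 204974 - 7018) = -3133 - 1573530 = -1576663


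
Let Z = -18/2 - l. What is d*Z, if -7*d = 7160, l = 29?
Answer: 272080/7 ≈ 38869.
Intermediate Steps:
d = -7160/7 (d = -⅐*7160 = -7160/7 ≈ -1022.9)
Z = -38 (Z = -18/2 - 1*29 = -18*½ - 29 = -9 - 29 = -38)
d*Z = -7160/7*(-38) = 272080/7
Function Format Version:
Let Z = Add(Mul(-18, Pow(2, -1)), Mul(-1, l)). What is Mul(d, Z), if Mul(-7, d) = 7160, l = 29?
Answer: Rational(272080, 7) ≈ 38869.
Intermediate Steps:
d = Rational(-7160, 7) (d = Mul(Rational(-1, 7), 7160) = Rational(-7160, 7) ≈ -1022.9)
Z = -38 (Z = Add(Mul(-18, Pow(2, -1)), Mul(-1, 29)) = Add(Mul(-18, Rational(1, 2)), -29) = Add(-9, -29) = -38)
Mul(d, Z) = Mul(Rational(-7160, 7), -38) = Rational(272080, 7)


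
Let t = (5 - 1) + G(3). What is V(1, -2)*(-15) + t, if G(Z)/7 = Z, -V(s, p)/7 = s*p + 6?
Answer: 445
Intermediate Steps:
V(s, p) = -42 - 7*p*s (V(s, p) = -7*(s*p + 6) = -7*(p*s + 6) = -7*(6 + p*s) = -42 - 7*p*s)
G(Z) = 7*Z
t = 25 (t = (5 - 1) + 7*3 = 4 + 21 = 25)
V(1, -2)*(-15) + t = (-42 - 7*(-2)*1)*(-15) + 25 = (-42 + 14)*(-15) + 25 = -28*(-15) + 25 = 420 + 25 = 445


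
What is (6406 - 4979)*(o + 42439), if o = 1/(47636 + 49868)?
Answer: 5904886410739/97504 ≈ 6.0560e+7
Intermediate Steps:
o = 1/97504 ≈ 1.0256e-5
(6406 - 4979)*(o + 42439) = (6406 - 4979)*(1/97504 + 42439) = 1427*(4137972257/97504) = 5904886410739/97504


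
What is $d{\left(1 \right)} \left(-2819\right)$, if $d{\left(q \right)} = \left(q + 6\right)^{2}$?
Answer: $-138131$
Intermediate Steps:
$d{\left(q \right)} = \left(6 + q\right)^{2}$
$d{\left(1 \right)} \left(-2819\right) = \left(6 + 1\right)^{2} \left(-2819\right) = 7^{2} \left(-2819\right) = 49 \left(-2819\right) = -138131$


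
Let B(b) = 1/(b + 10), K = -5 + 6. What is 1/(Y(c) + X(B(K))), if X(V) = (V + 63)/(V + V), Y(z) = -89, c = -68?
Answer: 1/258 ≈ 0.0038760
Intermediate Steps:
K = 1
B(b) = 1/(10 + b)
X(V) = (63 + V)/(2*V) (X(V) = (63 + V)/((2*V)) = (63 + V)*(1/(2*V)) = (63 + V)/(2*V))
1/(Y(c) + X(B(K))) = 1/(-89 + (63 + 1/(10 + 1))/(2*(1/(10 + 1)))) = 1/(-89 + (63 + 1/11)/(2*(1/11))) = 1/(-89 + (½)*11*(694/11)) = 1/(-89 + 347) = 1/258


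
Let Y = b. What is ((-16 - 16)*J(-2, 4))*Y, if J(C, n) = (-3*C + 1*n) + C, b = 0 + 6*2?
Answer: -3072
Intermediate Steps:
b = 12 (b = 0 + 12 = 12)
Y = 12
J(C, n) = n - 2*C (J(C, n) = (-3*C + n) + C = (n - 3*C) + C = n - 2*C)
((-16 - 16)*J(-2, 4))*Y = ((-16 - 16)*(4 - 2*(-2)))*12 = -32*(4 + 4)*12 = -32*8*12 = -256*12 = -3072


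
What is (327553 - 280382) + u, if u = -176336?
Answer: -129165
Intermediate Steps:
(327553 - 280382) + u = (327553 - 280382) - 176336 = 47171 - 176336 = -129165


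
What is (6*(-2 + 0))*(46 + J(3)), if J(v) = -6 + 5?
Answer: -540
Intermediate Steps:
J(v) = -1
(6*(-2 + 0))*(46 + J(3)) = (6*(-2 + 0))*(46 - 1) = (6*(-2))*45 = -12*45 = -540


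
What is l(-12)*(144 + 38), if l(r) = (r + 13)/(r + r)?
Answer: -91/12 ≈ -7.5833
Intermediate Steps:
l(r) = (13 + r)/(2*r) (l(r) = (13 + r)/((2*r)) = (13 + r)*(1/(2*r)) = (13 + r)/(2*r))
l(-12)*(144 + 38) = ((½)*(13 - 12)/(-12))*(144 + 38) = ((½)*(-1/12)*1)*182 = -1/24*182 = -91/12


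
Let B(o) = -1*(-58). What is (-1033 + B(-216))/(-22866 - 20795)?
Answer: 975/43661 ≈ 0.022331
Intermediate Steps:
B(o) = 58
(-1033 + B(-216))/(-22866 - 20795) = (-1033 + 58)/(-22866 - 20795) = -975/(-43661) = -975*(-1/43661) = 975/43661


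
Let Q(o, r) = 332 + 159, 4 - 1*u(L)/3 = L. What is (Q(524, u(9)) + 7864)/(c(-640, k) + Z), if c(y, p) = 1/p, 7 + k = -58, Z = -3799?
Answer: -181025/82312 ≈ -2.1993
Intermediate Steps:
u(L) = 12 - 3*L
k = -65 (k = -7 - 58 = -65)
Q(o, r) = 491
(Q(524, u(9)) + 7864)/(c(-640, k) + Z) = (491 + 7864)/(1/(-65) - 3799) = 8355/(-1/65 - 3799) = 8355/(-246936/65) = 8355*(-65/246936) = -181025/82312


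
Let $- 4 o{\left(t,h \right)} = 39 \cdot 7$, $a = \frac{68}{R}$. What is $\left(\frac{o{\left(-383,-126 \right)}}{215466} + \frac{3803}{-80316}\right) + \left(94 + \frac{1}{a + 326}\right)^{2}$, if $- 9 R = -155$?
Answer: $\frac{33330080257908305138987}{3771855009801437832} \approx 8836.5$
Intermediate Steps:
$R = \frac{155}{9}$ ($R = \left(- \frac{1}{9}\right) \left(-155\right) = \frac{155}{9} \approx 17.222$)
$a = \frac{612}{155}$ ($a = \frac{68}{\frac{155}{9}} = 68 \cdot \frac{9}{155} = \frac{612}{155} \approx 3.9484$)
$o{\left(t,h \right)} = - \frac{273}{4}$ ($o{\left(t,h \right)} = - \frac{39 \cdot 7}{4} = \left(- \frac{1}{4}\right) 273 = - \frac{273}{4}$)
$\left(\frac{o{\left(-383,-126 \right)}}{215466} + \frac{3803}{-80316}\right) + \left(94 + \frac{1}{a + 326}\right)^{2} = \left(- \frac{273}{4 \cdot 215466} + \frac{3803}{-80316}\right) + \left(94 + \frac{1}{\frac{612}{155} + 326}\right)^{2} = \left(\left(- \frac{273}{4}\right) \frac{1}{215466} + 3803 \left(- \frac{1}{80316}\right)\right) + \left(94 + \frac{1}{\frac{51142}{155}}\right)^{2} = \left(- \frac{91}{287288} - \frac{3803}{80316}\right) + \left(94 + \frac{155}{51142}\right)^{2} = - \frac{274966255}{5768455752} + \left(\frac{4807503}{51142}\right)^{2} = - \frac{274966255}{5768455752} + \frac{23112085095009}{2615504164} = \frac{33330080257908305138987}{3771855009801437832}$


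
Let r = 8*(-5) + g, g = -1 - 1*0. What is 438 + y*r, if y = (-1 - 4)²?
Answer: -587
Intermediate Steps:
g = -1 (g = -1 + 0 = -1)
r = -41 (r = 8*(-5) - 1 = -40 - 1 = -41)
y = 25 (y = (-5)² = 25)
438 + y*r = 438 + 25*(-41) = 438 - 1025 = -587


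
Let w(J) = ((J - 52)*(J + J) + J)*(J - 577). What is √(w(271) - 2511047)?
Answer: I*√38915561 ≈ 6238.2*I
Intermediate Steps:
w(J) = (-577 + J)*(J + 2*J*(-52 + J)) (w(J) = ((-52 + J)*(2*J) + J)*(-577 + J) = (2*J*(-52 + J) + J)*(-577 + J) = (J + 2*J*(-52 + J))*(-577 + J) = (-577 + J)*(J + 2*J*(-52 + J)))
√(w(271) - 2511047) = √(271*(59431 - 1257*271 + 2*271²) - 2511047) = √(271*(59431 - 340647 + 2*73441) - 2511047) = √(271*(59431 - 340647 + 146882) - 2511047) = √(271*(-134334) - 2511047) = √(-36404514 - 2511047) = √(-38915561) = I*√38915561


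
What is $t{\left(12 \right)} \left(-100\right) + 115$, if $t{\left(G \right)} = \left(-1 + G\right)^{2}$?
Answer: $-11985$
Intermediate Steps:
$t{\left(12 \right)} \left(-100\right) + 115 = \left(-1 + 12\right)^{2} \left(-100\right) + 115 = 11^{2} \left(-100\right) + 115 = 121 \left(-100\right) + 115 = -12100 + 115 = -11985$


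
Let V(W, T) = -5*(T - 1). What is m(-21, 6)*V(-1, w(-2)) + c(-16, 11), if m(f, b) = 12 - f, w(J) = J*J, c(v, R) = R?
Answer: -484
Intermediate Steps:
w(J) = J²
V(W, T) = 5 - 5*T (V(W, T) = -5*(-1 + T) = 5 - 5*T)
m(-21, 6)*V(-1, w(-2)) + c(-16, 11) = (12 - 1*(-21))*(5 - 5*(-2)²) + 11 = (12 + 21)*(5 - 5*4) + 11 = 33*(5 - 20) + 11 = 33*(-15) + 11 = -495 + 11 = -484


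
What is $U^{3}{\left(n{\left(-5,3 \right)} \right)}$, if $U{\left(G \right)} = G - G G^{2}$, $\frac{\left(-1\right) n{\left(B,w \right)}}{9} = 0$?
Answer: $0$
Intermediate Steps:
$n{\left(B,w \right)} = 0$ ($n{\left(B,w \right)} = \left(-9\right) 0 = 0$)
$U{\left(G \right)} = G - G^{3}$
$U^{3}{\left(n{\left(-5,3 \right)} \right)} = \left(0 - 0^{3}\right)^{3} = \left(0 - 0\right)^{3} = \left(0 + 0\right)^{3} = 0^{3} = 0$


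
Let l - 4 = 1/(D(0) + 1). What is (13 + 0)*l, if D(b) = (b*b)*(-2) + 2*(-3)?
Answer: 247/5 ≈ 49.400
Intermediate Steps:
D(b) = -6 - 2*b² (D(b) = b²*(-2) - 6 = -2*b² - 6 = -6 - 2*b²)
l = 19/5 (l = 4 + 1/((-6 - 2*0²) + 1) = 4 + 1/((-6 - 2*0) + 1) = 4 + 1/((-6 + 0) + 1) = 4 + 1/(-6 + 1) = 4 + 1/(-5) = 4 - ⅕ = 19/5 ≈ 3.8000)
(13 + 0)*l = (13 + 0)*(19/5) = 13*(19/5) = 247/5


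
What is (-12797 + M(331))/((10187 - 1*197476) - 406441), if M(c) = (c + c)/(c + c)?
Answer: 6398/296865 ≈ 0.021552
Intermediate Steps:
M(c) = 1 (M(c) = (2*c)/((2*c)) = (2*c)*(1/(2*c)) = 1)
(-12797 + M(331))/((10187 - 1*197476) - 406441) = (-12797 + 1)/((10187 - 1*197476) - 406441) = -12796/((10187 - 197476) - 406441) = -12796/(-187289 - 406441) = -12796/(-593730) = -12796*(-1/593730) = 6398/296865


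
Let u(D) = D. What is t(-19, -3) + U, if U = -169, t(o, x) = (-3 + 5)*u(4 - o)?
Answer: -123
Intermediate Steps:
t(o, x) = 8 - 2*o (t(o, x) = (-3 + 5)*(4 - o) = 2*(4 - o) = 8 - 2*o)
t(-19, -3) + U = (8 - 2*(-19)) - 169 = (8 + 38) - 169 = 46 - 169 = -123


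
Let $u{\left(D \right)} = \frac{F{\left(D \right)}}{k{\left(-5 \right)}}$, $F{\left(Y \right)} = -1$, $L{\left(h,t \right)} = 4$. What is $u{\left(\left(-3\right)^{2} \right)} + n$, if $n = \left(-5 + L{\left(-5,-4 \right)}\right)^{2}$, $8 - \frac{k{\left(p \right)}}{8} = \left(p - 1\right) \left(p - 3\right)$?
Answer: $\frac{321}{320} \approx 1.0031$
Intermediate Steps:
$k{\left(p \right)} = 64 - 8 \left(-1 + p\right) \left(-3 + p\right)$ ($k{\left(p \right)} = 64 - 8 \left(p - 1\right) \left(p - 3\right) = 64 - 8 \left(-1 + p\right) \left(-3 + p\right)$)
$u{\left(D \right)} = \frac{1}{320}$ ($u{\left(D \right)} = - \frac{1}{40 - 8 \left(-5\right)^{2} + 32 \left(-5\right)} = - \frac{1}{40 - 200 - 160} = - \frac{1}{-320} = \left(-1\right) \left(- \frac{1}{320}\right) = \frac{1}{320}$)
$n = 1$ ($n = \left(-5 + 4\right)^{2} = \left(-1\right)^{2} = 1$)
$u{\left(\left(-3\right)^{2} \right)} + n = \frac{1}{320} + 1 = \frac{321}{320}$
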